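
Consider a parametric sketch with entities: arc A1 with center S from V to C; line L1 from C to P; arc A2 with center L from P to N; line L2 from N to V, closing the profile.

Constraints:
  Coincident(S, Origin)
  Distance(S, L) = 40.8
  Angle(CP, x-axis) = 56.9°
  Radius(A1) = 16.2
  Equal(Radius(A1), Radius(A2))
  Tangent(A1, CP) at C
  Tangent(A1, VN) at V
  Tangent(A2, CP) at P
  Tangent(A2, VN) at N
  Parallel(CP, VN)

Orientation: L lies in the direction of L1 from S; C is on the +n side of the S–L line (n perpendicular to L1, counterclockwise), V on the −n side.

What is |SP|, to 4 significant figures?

43.90

The slot axis is L1's direction at 56.9°, so u = (cos 56.9°, sin 56.9°) = (0.5461, 0.8377) and n = (−sin 56.9°, cos 56.9°) = (-0.8377, 0.5461). S is at the origin and L lies 40.8 along u from S, so L = 40.8·u = (22.28, 34.18). Tangency of A1 to both parallel lines with radius 16.2 puts C and V at S ± 16.2·n: C = (-13.57, 8.847), V = (13.57, -8.847). Equal radii place P and N the same way about L: P = L + 16.2·n = (8.710, 43.03), N = L − 16.2·n = (35.85, 25.33). Then |SP| = |P − S| = 43.90.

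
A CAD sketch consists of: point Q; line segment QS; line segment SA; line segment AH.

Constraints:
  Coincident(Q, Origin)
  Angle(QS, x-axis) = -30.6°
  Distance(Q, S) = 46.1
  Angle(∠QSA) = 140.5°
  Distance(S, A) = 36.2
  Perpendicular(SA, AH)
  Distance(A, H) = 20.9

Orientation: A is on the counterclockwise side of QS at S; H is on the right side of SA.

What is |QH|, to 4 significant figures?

87.60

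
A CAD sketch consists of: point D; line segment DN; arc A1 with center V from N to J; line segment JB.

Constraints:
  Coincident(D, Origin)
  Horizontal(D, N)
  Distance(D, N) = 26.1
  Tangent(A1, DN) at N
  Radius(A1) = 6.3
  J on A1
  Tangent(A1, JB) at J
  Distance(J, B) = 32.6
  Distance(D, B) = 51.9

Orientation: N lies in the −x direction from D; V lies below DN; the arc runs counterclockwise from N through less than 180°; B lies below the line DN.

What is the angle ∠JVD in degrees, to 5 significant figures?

161.72°

D is at the origin; DN is horizontal with |DN| = 26.1 and N on the −x side, so N = (-26.100, 0.0000). A1 meets DN tangentially, so VN is at right angles to DN, so V = N + (0, -6.3) = (-26.100, -6.3000). Since VJ ⟂ JB (tangency), |VB| = √(6.3² + 32.6²) = 33.203 regardless of where J sits on A1. So B lies on both circle(D, 51.9) and circle(V, 33.203); the below-DN intersection is B = (-35.054, -38.273). J is the foot of the tangent from B: J = (-32.379, -5.7830).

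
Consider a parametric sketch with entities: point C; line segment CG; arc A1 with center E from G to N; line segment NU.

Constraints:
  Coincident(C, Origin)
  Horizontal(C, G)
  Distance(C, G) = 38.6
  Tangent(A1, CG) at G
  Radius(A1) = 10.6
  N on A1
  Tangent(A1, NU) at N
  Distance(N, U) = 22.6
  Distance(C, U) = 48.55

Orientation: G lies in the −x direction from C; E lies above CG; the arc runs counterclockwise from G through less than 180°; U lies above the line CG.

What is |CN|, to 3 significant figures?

31.2

Checks: |EN| = 10.60 ✓; ∠(EN, NU) = 90.00° ✓; |NU| = 22.60 ✓; |CU| = 48.55 ✓.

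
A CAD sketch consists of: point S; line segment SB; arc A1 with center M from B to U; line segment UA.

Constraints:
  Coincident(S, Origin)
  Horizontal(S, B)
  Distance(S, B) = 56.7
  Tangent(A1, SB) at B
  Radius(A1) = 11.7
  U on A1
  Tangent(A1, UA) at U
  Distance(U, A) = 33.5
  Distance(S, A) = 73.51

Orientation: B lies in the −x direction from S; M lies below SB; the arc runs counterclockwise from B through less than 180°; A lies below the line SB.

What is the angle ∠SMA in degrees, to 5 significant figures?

101.13°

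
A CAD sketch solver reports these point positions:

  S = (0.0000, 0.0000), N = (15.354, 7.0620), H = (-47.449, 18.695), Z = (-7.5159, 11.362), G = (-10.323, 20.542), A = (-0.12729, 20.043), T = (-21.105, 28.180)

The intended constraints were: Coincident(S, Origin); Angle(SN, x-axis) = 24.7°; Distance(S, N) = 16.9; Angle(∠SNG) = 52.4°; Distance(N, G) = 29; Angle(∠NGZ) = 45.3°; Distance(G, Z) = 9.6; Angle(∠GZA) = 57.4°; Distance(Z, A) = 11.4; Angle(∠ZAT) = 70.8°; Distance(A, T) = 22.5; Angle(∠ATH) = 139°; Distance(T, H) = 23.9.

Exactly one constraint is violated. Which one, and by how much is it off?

Distance(T, H) = 23.9 — off by 4.10.

S = (0.00, 0.00) ✓; SN at 24.70° ✓; |SN| = 16.90 ✓; ∠SNG = 52.40° ✓; |NG| = 29.00 ✓; ∠NGZ = 45.30° ✓; |GZ| = 9.600 ✓; ∠GZA = 57.40° ✓; |ZA| = 11.40 ✓; ∠ZAT = 70.80° ✓; |AT| = 22.50 ✓; ∠ATH = 139.0° ✓; |TH| = 28.00 ✗.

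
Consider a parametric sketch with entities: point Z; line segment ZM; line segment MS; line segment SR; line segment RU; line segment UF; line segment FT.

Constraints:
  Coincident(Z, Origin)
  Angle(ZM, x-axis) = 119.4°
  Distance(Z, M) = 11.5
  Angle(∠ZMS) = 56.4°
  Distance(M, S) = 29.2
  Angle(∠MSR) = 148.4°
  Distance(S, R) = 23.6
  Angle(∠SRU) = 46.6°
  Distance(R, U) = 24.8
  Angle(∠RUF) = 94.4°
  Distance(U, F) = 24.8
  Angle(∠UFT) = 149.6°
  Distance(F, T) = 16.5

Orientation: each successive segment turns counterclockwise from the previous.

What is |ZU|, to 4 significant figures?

21.10

Z is at the origin; ZM runs at 119.4° with length 11.5, so M = (-5.645, 10.02). ∠ZMS = 56.4° gives MS at -117.0° from the x-axis; with |MS| = 29.2, S = (-18.90, -16.00). ∠MSR = 148.4° gives SR at -85.40° from the x-axis; with |SR| = 23.6, R = (-17.01, -39.52). ∠SRU = 46.6° gives RU at 48.00° from the x-axis; with |RU| = 24.8, U = (-0.4148, -21.09). Then |ZU| = |U − Z| = 21.10.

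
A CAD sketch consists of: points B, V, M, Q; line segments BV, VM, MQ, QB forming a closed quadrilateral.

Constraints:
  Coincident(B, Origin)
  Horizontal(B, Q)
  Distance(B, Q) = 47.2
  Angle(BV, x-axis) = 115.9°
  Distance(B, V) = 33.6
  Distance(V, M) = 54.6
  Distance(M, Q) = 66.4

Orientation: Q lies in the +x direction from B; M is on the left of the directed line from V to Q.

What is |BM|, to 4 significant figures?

69.77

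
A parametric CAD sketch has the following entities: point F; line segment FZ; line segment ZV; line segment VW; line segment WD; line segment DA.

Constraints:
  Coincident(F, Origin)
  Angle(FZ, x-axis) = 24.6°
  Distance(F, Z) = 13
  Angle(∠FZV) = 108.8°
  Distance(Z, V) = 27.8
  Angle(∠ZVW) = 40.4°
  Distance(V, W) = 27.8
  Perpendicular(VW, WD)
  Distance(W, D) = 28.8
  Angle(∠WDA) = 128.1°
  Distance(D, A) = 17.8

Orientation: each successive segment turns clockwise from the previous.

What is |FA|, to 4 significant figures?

33.94

F is at the origin; FZ runs at 24.6° with length 13.0, so Z = (11.82, 5.412). ∠FZV = 108.8° gives ZV at -46.60° from the x-axis; with |ZV| = 27.8, V = (30.92, -14.79). ∠ZVW = 40.4° gives VW at 173.8° from the x-axis; with |VW| = 27.8, W = (3.284, -11.78). VW is perpendicular to WD, so WD runs at 83.80°; with |WD| = 28.8, D = (6.394, 16.85). ∠WDA = 128.1° gives DA at 31.90° from the x-axis; with |DA| = 17.8, A = (21.51, 26.25). Then |FA| = |A − F| = 33.94.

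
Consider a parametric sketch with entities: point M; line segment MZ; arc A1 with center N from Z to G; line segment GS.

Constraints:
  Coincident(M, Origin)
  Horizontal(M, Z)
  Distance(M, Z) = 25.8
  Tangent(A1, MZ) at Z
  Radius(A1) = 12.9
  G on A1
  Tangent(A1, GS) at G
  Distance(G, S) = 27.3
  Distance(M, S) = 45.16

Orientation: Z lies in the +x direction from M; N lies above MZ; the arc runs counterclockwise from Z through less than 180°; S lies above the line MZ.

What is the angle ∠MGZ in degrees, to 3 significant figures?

34.7°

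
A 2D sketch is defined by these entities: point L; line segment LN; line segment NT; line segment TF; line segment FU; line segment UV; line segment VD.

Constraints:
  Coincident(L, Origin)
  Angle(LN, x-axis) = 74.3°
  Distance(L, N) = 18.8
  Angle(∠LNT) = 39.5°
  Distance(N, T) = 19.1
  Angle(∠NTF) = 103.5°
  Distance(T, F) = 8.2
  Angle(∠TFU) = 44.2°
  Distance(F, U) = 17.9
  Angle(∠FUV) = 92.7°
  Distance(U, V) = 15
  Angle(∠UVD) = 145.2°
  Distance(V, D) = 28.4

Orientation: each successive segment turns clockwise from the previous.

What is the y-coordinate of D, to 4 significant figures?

-6.641

L is at the origin; LN runs at 74.3° with length 18.8, so N = (5.087, 18.10). ∠LNT = 39.5° gives NT at -66.20° from the x-axis; with |NT| = 19.1, T = (12.80, 0.6229). ∠NTF = 103.5° gives TF at -142.7° from the x-axis; with |TF| = 8.2, F = (6.272, -4.346). ∠TFU = 44.2° gives FU at 81.50° from the x-axis; with |FU| = 17.9, U = (8.918, 13.36). ∠FUV = 92.7° gives UV at -5.800° from the x-axis; with |UV| = 15.0, V = (23.84, 11.84). ∠UVD = 145.2° gives VD at -40.60° from the x-axis; with |VD| = 28.4, D = (45.40, -6.641). So D.y = -6.641.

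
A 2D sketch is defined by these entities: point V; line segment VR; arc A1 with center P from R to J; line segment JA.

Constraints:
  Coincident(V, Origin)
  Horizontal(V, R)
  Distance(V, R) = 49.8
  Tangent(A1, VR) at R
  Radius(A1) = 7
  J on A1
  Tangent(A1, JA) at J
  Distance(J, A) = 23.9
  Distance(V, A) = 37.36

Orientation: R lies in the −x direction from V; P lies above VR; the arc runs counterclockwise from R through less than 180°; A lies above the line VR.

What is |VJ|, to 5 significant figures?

44.238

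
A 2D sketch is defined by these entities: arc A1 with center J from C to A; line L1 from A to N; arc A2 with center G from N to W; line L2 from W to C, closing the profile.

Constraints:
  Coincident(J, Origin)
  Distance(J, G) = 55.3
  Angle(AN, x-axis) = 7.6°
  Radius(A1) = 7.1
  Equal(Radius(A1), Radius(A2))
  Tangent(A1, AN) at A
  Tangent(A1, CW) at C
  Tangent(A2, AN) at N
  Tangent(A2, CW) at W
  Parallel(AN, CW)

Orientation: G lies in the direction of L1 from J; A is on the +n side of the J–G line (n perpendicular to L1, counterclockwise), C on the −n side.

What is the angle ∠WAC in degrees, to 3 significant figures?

75.6°

The slot axis is L1's direction at 7.6°, so u = (cos 7.6°, sin 7.6°) = (0.991, 0.132) and n = (−sin 7.6°, cos 7.6°) = (-0.132, 0.991). J is at the origin and G lies 55.3 along u from J, so G = 55.3·u = (54.8, 7.31). Tangency of A1 to both parallel lines with radius 7.1 puts A and C at J ± 7.1·n: A = (-0.939, 7.04), C = (0.939, -7.04). Equal radii place N and W the same way about G: N = G + 7.1·n = (53.9, 14.4), W = G − 7.1·n = (55.8, 0.276). Then cos ∠WAC = AW·AC / (|AW||AC|), giving 75.6°.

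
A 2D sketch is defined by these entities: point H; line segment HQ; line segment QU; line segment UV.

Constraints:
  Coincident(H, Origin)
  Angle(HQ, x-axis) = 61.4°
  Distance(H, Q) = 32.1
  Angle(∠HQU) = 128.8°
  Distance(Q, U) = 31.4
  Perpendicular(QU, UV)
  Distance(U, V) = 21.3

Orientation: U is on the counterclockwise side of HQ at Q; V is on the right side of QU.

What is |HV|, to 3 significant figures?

69.3

∠HQU = 128.8°, so QU runs at 61.4° + (180° − 128.8°) = 113° from the x-axis; with |QU| = 31.4, U = Q + 31.4·(cos 113°, sin 113°) = (3.30, 57.2). QU ⟂ UV; with |UV| = 21.3 on the right of QU, V = U + 21.3·(0.923, 0.384) = (23.0, 65.4). Then |HV| = |V − H| = 69.3.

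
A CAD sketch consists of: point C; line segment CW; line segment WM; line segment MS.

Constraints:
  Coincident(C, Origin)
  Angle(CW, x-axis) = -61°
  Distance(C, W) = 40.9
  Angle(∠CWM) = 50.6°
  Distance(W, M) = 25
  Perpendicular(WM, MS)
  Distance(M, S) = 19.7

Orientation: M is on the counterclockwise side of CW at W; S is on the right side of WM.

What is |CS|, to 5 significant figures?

51.314

C is at the origin; CW runs at -61.0° with length 40.9, so W = 40.9·(cos -61.0°, sin -61.0°) = (19.829, -35.772). ∠CWM = 50.6°, so WM runs at -61.0° + (180° − 50.6°) = 68.400° from the x-axis; with |WM| = 25.0, M = W + 25.0·(cos 68.400°, sin 68.400°) = (29.032, -12.528). The perpendicularity gives MS at right angles to WM; with |MS| = 19.7 on the right of WM, S = M + 19.7·(0.92978, -0.36812) = (47.348, -19.780). Then |CS| = |S − C| = 51.314.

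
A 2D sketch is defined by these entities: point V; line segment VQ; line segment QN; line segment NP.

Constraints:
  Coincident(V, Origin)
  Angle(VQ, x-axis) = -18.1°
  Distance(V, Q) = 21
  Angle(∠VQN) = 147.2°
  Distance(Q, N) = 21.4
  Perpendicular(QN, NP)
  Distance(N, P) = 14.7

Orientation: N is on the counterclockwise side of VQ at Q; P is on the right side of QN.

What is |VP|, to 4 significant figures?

46.96

∠VQN = 147.2°, so QN runs at -18.1° + (180° − 147.2°) = 14.70° from the x-axis; with |QN| = 21.4, N = Q + 21.4·(cos 14.70°, sin 14.70°) = (40.66, -1.094). The perpendicularity gives NP at right angles to QN; with |NP| = 14.7 on the right of QN, P = N + 14.7·(0.2538, -0.9673) = (44.39, -15.31). Then |VP| = |P − V| = 46.96.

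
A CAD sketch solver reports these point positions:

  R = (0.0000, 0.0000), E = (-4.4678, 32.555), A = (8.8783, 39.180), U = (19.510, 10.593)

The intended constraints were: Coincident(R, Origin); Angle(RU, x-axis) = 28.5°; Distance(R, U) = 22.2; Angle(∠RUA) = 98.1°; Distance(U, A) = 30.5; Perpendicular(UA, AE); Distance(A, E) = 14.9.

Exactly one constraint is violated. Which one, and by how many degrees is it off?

Perpendicular(UA, AE) — off by 6.00°.

R = (0.00, 0.00) ✓; RU at 28.50° ✓; |RU| = 22.20 ✓; ∠RUA = 98.10° ✓; |UA| = 30.50 ✓; ∠(UA, AE) = 96.00° ✗; |AE| = 14.90 ✓.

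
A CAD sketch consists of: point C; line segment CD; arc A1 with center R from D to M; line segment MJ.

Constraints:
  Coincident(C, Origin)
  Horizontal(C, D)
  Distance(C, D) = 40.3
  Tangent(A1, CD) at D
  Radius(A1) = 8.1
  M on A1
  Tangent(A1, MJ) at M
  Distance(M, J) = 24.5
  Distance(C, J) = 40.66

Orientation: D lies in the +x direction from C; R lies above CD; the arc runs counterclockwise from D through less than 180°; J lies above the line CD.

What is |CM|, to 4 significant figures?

47.78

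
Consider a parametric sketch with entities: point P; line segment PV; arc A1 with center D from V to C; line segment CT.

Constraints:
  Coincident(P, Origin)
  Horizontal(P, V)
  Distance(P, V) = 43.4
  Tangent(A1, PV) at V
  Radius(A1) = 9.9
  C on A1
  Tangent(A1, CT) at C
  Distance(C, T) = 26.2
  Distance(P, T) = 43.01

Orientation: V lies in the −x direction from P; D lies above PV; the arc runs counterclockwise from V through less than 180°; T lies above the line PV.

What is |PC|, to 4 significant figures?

34.62

Checks: P = (0.00, 0.00) ✓; ∠(DV, VP) = 90.00° ✓; |DC| = 9.900 ✓; ∠(DC, CT) = 90.00° ✓; |CT| = 26.20 ✓; |PT| = 43.01 ✓.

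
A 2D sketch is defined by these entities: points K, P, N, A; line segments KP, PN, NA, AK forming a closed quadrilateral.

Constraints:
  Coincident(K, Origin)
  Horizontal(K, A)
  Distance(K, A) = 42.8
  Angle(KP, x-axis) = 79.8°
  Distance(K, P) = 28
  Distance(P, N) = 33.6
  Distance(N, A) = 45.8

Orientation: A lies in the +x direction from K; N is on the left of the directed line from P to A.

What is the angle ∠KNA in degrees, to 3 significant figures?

48.3°

Checks: |PN| = 33.60 ✓; |NA| = 45.80 ✓.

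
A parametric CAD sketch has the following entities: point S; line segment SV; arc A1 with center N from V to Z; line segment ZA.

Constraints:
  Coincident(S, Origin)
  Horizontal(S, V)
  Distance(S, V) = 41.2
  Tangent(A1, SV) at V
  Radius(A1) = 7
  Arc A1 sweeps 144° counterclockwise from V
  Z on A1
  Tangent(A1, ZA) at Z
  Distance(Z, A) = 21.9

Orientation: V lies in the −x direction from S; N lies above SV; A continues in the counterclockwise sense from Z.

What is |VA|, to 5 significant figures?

28.933

S is at the origin; SV is horizontal with |SV| = 41.2 and V on the −x side, so V = (-41.200, 0.0000). Since A1 is tangent to SV there, NV ⟂ SV, so N = V + (0, 7) = (-41.200, 7.0000). On A1, V sits at bearing -90° from N; a 144° counterclockwise sweep puts Z at bearing 54°, so Z = N + 7.0·(cos 54°, sin 54°) = (-37.086, 12.663). Tangency of A1 to ZA means the radius NZ is perpendicular to ZA, so ZA runs along (−sin 54°, cos 54°); with |ZA| = 21.9, A = (-54.803, 25.536). Then |VA| = |A − V| = 28.933.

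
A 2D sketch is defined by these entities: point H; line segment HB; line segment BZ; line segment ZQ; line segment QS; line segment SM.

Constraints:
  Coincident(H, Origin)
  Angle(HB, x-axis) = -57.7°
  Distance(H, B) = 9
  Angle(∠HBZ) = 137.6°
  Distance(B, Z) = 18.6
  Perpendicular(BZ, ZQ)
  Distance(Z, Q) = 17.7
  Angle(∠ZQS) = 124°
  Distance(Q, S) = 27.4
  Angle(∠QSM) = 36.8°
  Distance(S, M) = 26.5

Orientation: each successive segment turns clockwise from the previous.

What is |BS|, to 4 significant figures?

33.28

H is at the origin; HB runs at -57.7° with length 9.0, so B = (4.809, -7.607). ∠HBZ = 137.6° gives BZ at -100.1° from the x-axis; with |BZ| = 18.6, Z = (1.547, -25.92). The perpendicularity gives ZQ at right angles to BZ, so ZQ runs at 169.9°; with |ZQ| = 17.7, Q = (-15.88, -22.82). ∠ZQS = 124.0° gives QS at 113.9° from the x-axis; with |QS| = 27.4, S = (-26.98, 2.235). Then |BS| = |S − B| = 33.28.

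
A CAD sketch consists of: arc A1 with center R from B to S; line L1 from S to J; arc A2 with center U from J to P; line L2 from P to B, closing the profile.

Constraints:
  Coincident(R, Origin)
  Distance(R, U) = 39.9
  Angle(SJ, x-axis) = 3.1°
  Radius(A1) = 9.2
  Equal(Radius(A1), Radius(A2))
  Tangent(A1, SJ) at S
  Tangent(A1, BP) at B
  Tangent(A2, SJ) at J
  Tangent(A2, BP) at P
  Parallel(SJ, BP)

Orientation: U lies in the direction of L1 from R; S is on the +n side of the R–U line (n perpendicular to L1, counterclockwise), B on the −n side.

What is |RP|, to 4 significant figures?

40.95

The slot axis is L1's direction at 3.1°, so u = (cos 3.1°, sin 3.1°) = (0.9985, 0.05408) and n = (−sin 3.1°, cos 3.1°) = (-0.05408, 0.9985). R is at the origin and U lies 39.9 along u from R, so U = 39.9·u = (39.84, 2.158). Tangency of A1 to both parallel lines with radius 9.2 puts S and B at R ± 9.2·n: S = (-0.4975, 9.187), B = (0.4975, -9.187). Equal radii place J and P the same way about U: J = U + 9.2·n = (39.34, 11.34), P = U − 9.2·n = (40.34, -7.029). Then |RP| = |P − R| = 40.95.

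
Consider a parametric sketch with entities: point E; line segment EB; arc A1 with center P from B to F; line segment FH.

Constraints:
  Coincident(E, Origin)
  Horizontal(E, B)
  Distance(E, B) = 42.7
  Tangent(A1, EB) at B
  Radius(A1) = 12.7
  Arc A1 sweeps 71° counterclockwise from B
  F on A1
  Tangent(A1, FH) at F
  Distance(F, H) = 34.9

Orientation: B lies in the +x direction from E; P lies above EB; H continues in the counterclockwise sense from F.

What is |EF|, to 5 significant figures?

55.375

A1 meets EB tangentially, so PB is at right angles to EB, so P = B + (0, 12.7) = (42.700, 12.700). On A1, B sits at bearing -90° from P; a 71° counterclockwise sweep puts F at bearing -19°, so F = P + 12.7·(cos -19°, sin -19°) = (54.708, 8.5653). Then |EF| = |F − E| = 55.375.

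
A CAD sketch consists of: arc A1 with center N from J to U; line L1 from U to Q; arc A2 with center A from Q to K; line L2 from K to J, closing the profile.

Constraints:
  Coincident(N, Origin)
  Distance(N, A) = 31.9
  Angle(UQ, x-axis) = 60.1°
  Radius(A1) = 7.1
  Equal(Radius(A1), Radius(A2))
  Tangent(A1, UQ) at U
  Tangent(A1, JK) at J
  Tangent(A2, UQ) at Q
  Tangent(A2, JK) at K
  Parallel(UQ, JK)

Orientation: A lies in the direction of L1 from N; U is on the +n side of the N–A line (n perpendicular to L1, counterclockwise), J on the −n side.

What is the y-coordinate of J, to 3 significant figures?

-3.54

The slot axis is L1's direction at 60.1°, so u = (cos 60.1°, sin 60.1°) = (0.498, 0.867) and n = (−sin 60.1°, cos 60.1°) = (-0.867, 0.498). N is at the origin and A lies 31.9 along u from N, so A = 31.9·u = (15.9, 27.7). Tangency of A1 to both parallel lines with radius 7.1 puts U and J at N ± 7.1·n: U = (-6.15, 3.54), J = (6.15, -3.54). So J.y = -3.54.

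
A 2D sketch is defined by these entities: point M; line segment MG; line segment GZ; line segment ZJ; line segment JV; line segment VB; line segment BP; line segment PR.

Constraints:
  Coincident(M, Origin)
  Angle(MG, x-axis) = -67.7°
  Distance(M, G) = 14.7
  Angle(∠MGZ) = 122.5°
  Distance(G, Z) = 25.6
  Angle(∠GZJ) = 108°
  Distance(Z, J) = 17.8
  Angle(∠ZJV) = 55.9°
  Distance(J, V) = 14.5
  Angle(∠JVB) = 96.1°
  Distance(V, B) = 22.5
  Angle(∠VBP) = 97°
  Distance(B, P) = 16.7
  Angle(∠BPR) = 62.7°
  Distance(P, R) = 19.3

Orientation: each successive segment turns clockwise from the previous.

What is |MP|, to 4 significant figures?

50.16

∠JVB = 96.1° gives VB at -45.20° from the x-axis; with |VB| = 22.5, B = (0.9879, -36.16). ∠VBP = 97.0° gives BP at -128.2° from the x-axis; with |BP| = 16.7, P = (-9.340, -49.28). Then |MP| = |P − M| = 50.16.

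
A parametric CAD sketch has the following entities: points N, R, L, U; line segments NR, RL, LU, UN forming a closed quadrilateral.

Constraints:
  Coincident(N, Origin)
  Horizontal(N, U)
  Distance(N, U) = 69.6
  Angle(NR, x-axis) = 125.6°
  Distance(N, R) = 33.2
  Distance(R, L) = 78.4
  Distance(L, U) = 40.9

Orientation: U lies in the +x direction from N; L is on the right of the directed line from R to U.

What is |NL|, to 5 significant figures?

46.368

N is at the origin; NU is horizontal with |NU| = 69.6 and U in +x, so U = (69.6, 0). NR runs at 125.6° with |NR| = 33.2, so R = (-19.326, 26.995). L is determined by |RL| = 78.4 and |LU| = 40.9 together: it lies at the intersection of circle(R, 78.4) and circle(U, 40.9). With |RU| = 92.934, the foot of the radical line on RU is 70.536 from R and the perpendicular offset is √(78.4² − 70.536²) = 34.222. Taking the right-of-RU solution: L = (38.228, -26.241).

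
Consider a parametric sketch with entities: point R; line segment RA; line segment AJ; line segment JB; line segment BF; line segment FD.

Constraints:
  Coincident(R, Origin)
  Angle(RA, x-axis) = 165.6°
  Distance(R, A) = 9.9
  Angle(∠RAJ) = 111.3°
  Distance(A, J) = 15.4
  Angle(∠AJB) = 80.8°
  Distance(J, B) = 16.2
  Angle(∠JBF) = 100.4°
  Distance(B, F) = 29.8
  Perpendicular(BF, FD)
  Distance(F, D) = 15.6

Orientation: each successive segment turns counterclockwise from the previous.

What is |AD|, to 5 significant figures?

17.340

R is at the origin; RA runs at 165.6° with length 9.9, so A = (-9.5890, 2.4620). ∠RAJ = 111.3° gives AJ at -125.70° from the x-axis; with |AJ| = 15.4, J = (-18.576, -10.044). ∠AJB = 80.8° gives JB at -26.500° from the x-axis; with |JB| = 16.2, B = (-4.0776, -17.272). ∠JBF = 100.4° gives BF at 53.100° from the x-axis; with |BF| = 29.8, F = (13.815, 6.5581). The perpendicularity gives FD at right angles to BF, so FD runs at 143.10°; with |FD| = 15.6, D = (1.3399, 15.925). Then |AD| = |D − A| = 17.340.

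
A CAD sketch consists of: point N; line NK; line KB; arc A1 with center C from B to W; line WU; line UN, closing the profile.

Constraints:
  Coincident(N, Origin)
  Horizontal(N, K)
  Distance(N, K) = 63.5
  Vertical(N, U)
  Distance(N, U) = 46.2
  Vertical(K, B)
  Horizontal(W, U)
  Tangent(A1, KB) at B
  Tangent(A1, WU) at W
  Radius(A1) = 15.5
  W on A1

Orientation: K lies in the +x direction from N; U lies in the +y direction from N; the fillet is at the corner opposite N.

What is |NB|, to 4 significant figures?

70.53

N is at the origin; N and K share the same y with |NK| = 63.5 and K on the +x side, so K = (63.50, 0.000). NU is vertical with |NU| = 46.2 and U on the +y side, so U = (0.000, 46.20). The virtual corner opposite N is at (63.50, 46.20). Since A1 is tangent to KB there, CB ⟂ KB and the tangent condition forces CW to be normal to WU, with radius 15.5, so the center C sits 15.5 in from both sides at C = (48.00, 30.70). That places the tangent points at B = (63.50, 30.70) on KB and W = (48.00, 46.20) on WU. Then |NB| = |B − N| = 70.53.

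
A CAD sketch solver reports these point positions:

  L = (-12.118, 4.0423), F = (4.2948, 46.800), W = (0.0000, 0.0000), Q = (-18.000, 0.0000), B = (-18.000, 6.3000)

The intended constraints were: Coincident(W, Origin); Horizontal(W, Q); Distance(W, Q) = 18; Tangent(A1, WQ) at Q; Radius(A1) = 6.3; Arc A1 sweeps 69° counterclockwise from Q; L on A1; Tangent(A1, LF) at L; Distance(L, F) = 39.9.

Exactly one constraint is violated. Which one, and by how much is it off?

Distance(L, F) = 39.9 — off by 5.90.

W = (0.00, 0.00) ✓; W.y = 0.00, Q.y = 0.00 ✓; |WQ| = 18.00 ✓; ∠(BQ, QW) = 90.00° ✓; |BQ| = 6.300 ✓; bearing(B→L) − bearing(B→Q) = 69.00° ✓; |BL| = 6.300 ✓; ∠(BL, LF) = 90.00° ✓; |LF| = 45.80 ✗.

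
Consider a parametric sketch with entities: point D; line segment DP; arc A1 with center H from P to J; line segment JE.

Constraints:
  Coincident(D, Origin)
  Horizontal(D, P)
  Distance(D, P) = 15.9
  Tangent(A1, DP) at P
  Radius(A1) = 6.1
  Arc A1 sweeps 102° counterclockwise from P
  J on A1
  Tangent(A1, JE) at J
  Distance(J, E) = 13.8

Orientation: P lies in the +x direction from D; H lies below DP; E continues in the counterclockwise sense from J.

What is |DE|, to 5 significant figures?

24.481

D is at the origin; D and P share the same y with |DP| = 15.9 and P on the +x side, so P = (15.900, 0.0000). The tangent condition forces HP to be normal to DP, so H = P + (0, -6.1) = (15.900, -6.1000). On A1, P sits at bearing 90° from H; a 102° counterclockwise sweep puts J at bearing 192°, so J = H + 6.1·(cos 192°, sin 192°) = (9.9333, -7.3683). Tangency of A1 to JE means the radius HJ is perpendicular to JE, so JE runs along (−sin 192°, cos 192°); with |JE| = 13.8, E = (12.802, -20.867). Then |DE| = |E − D| = 24.481.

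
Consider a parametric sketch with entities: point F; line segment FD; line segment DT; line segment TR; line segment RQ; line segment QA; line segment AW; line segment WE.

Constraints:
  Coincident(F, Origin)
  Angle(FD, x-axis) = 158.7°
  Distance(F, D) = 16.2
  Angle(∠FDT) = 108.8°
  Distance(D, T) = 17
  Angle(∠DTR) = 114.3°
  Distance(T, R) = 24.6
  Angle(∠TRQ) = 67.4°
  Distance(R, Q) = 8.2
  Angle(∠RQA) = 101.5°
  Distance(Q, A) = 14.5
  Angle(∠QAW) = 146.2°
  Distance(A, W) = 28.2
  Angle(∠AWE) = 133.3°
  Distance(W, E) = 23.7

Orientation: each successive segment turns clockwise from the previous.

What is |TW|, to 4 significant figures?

19.79

F is at the origin; FD runs at 158.7° with length 16.2, so D = (-15.09, 5.885). ∠FDT = 108.8° gives DT at 87.50° from the x-axis; with |DT| = 17.0, T = (-14.35, 22.87). ∠DTR = 114.3° gives TR at 21.80° from the x-axis; with |TR| = 24.6, R = (8.489, 32.00). ∠TRQ = 67.4° gives RQ at -90.80° from the x-axis; with |RQ| = 8.2, Q = (8.374, 23.80). ∠RQA = 101.5° gives QA at -169.3° from the x-axis; with |QA| = 14.5, A = (-5.873, 21.11). ∠QAW = 146.2° gives AW at 156.9° from the x-axis; with |AW| = 28.2, W = (-31.81, 32.18). Then |TW| = |W − T| = 19.79.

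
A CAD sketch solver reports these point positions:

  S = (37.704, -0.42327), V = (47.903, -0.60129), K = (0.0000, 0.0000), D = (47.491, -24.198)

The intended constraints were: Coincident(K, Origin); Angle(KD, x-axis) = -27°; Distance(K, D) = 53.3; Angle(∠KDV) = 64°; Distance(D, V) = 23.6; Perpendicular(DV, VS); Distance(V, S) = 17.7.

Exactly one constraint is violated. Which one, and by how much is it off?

Distance(V, S) = 17.7 — off by 7.50.

K = (0.00, 0.00) ✓; KD at -27.00° ✓; |KD| = 53.30 ✓; ∠KDV = 64.00° ✓; |DV| = 23.60 ✓; ∠(DV, VS) = 90.00° ✓; |VS| = 10.20 ✗.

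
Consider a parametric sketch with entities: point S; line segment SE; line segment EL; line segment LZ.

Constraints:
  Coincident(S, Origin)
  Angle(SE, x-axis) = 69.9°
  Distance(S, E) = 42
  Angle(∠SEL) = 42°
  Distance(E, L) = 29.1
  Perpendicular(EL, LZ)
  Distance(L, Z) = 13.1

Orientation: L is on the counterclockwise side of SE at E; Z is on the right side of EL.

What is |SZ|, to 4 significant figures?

41.26

S is at the origin; SE runs at 69.9° with length 42.0, so E = 42.0·(cos 69.9°, sin 69.9°) = (14.43, 39.44). ∠SEL = 42.0°, so EL runs at 69.9° + (180° − 42.0°) = 207.9° from the x-axis; with |EL| = 29.1, L = E + 29.1·(cos 207.9°, sin 207.9°) = (-11.28, 25.83). EL is perpendicular to LZ; with |LZ| = 13.1 on the right of EL, Z = L + 13.1·(-0.4679, 0.8838) = (-17.41, 37.40). Then |SZ| = |Z − S| = 41.26.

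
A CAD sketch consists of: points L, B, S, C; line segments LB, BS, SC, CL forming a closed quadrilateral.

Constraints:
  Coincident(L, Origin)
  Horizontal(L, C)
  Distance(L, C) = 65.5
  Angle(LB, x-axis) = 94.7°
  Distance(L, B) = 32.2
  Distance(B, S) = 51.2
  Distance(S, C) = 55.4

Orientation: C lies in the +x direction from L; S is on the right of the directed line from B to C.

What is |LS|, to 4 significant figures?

21.02

Checks: |BS| = 51.20 ✓; |SC| = 55.40 ✓.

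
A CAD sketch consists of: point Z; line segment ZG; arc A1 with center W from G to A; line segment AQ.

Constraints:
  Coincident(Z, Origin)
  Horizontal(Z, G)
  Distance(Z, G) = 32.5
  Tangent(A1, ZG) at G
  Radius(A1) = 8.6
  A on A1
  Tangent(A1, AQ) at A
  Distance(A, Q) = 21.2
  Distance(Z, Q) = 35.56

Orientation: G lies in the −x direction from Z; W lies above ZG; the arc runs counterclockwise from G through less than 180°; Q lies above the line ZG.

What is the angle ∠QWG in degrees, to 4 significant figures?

150.5°

Checks: ∠(WG, GZ) = 90.00° ✓; |WG| = 8.600 ✓; |WA| = 8.600 ✓; ∠(WA, AQ) = 90.00° ✓; |AQ| = 21.20 ✓; |ZQ| = 35.56 ✓.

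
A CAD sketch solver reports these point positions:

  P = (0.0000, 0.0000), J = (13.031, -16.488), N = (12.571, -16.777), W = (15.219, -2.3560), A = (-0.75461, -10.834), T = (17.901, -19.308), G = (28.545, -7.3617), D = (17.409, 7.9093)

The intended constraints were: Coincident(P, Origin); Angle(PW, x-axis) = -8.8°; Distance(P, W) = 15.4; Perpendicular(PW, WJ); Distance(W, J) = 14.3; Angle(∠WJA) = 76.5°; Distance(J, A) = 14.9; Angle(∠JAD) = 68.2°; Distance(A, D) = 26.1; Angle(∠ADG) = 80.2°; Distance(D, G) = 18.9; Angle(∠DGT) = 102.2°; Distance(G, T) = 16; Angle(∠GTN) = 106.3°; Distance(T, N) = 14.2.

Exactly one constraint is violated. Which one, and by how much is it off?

Distance(T, N) = 14.2 — off by 8.30.

P = (0.00, 0.00) ✓; PW at -8.800° ✓; |PW| = 15.40 ✓; ∠(PW, WJ) = 90.00° ✓; |WJ| = 14.30 ✓; ∠WJA = 76.50° ✓; |JA| = 14.90 ✓; ∠JAD = 68.20° ✓; |AD| = 26.10 ✓; ∠ADG = 80.20° ✓; |DG| = 18.90 ✓; ∠DGT = 102.2° ✓; |GT| = 16.00 ✓; ∠GTN = 106.3° ✓; |TN| = 5.900 ✗.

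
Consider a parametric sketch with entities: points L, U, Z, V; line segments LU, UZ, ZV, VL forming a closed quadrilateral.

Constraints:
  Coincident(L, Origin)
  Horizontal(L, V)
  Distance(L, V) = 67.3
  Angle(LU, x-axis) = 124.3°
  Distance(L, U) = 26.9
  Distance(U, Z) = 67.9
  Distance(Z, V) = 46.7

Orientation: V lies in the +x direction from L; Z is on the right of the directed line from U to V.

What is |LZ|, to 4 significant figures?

41.39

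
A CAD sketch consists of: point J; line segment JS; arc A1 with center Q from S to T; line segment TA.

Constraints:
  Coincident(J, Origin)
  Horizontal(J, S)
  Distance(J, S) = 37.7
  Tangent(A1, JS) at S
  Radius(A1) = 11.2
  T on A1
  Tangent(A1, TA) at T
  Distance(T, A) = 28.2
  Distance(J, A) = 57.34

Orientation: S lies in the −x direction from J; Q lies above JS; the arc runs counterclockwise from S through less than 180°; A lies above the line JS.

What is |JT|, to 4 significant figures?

31.86

Checks: ∠(QS, SJ) = 90.00° ✓; |QS| = 11.20 ✓; |QT| = 11.20 ✓; ∠(QT, TA) = 90.00° ✓; |TA| = 28.20 ✓; |JA| = 57.34 ✓.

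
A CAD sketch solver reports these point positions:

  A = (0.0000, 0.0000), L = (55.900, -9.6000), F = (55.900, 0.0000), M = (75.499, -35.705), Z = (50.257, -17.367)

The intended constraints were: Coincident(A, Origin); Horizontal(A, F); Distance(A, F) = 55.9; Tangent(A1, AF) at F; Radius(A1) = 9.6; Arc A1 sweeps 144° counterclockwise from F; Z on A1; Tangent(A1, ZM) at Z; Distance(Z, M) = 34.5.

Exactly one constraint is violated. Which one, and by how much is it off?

Distance(Z, M) = 34.5 — off by 3.30.

A = (0.00, 0.00) ✓; A.y = 0.00, F.y = 0.00 ✓; |AF| = 55.90 ✓; ∠(LF, FA) = 90.00° ✓; |LF| = 9.600 ✓; bearing(L→Z) − bearing(L→F) = 144.0° ✓; |LZ| = 9.601 ✓; ∠(LZ, ZM) = 90.00° ✓; |ZM| = 31.20 ✗.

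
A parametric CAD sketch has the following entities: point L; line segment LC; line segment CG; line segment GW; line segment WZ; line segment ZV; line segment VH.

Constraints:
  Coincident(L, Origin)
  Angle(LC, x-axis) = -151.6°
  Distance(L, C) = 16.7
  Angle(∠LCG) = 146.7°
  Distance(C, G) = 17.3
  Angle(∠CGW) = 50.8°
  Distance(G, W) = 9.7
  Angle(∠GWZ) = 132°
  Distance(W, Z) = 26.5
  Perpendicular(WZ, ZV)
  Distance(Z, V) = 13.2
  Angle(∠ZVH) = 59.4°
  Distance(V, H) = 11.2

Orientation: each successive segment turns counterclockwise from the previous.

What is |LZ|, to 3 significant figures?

1.39

∠CGW = 50.8° gives GW at 10.9° from the x-axis; with |GW| = 9.7, W = (-13.4, -21.3). ∠GWZ = 132.0° gives WZ at 58.9° from the x-axis; with |WZ| = 26.5, Z = (0.321, 1.35). Then |LZ| = |Z − L| = 1.39.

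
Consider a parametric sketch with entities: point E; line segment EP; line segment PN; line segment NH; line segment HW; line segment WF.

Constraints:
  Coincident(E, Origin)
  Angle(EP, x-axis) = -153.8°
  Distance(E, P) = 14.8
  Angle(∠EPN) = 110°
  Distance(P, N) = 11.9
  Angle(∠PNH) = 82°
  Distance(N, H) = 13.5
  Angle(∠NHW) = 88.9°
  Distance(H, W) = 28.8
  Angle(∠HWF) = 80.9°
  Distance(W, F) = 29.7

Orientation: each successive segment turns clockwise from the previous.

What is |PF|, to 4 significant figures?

21.45

∠NHW = 88.9° gives HW at -52.90° from the x-axis; with |HW| = 28.8, W = (6.113, -12.92). ∠HWF = 80.9° gives WF at -152.0° from the x-axis; with |WF| = 29.7, F = (-20.11, -26.86). Then |PF| = |F − P| = 21.45.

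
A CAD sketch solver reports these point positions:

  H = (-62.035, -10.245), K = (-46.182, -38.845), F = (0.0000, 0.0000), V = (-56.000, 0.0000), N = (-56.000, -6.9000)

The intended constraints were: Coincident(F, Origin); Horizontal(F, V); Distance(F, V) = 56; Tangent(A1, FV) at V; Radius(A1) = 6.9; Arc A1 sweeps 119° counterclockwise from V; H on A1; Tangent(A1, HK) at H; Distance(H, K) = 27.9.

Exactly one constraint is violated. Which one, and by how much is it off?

Distance(H, K) = 27.9 — off by 4.80.

F = (0.00, 0.00) ✓; F.y = 0.00, V.y = 0.00 ✓; |FV| = 56.00 ✓; ∠(NV, VF) = 90.00° ✓; |NV| = 6.900 ✓; bearing(N→H) − bearing(N→V) = 119.0° ✓; |NH| = 6.900 ✓; ∠(NH, HK) = 90.00° ✓; |HK| = 32.70 ✗.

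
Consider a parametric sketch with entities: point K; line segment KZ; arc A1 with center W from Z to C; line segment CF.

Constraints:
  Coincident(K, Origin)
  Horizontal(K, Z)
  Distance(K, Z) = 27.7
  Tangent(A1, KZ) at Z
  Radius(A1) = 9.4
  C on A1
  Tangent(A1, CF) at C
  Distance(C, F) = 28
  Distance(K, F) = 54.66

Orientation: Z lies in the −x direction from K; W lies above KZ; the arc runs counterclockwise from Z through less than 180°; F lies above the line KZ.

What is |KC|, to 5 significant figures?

26.735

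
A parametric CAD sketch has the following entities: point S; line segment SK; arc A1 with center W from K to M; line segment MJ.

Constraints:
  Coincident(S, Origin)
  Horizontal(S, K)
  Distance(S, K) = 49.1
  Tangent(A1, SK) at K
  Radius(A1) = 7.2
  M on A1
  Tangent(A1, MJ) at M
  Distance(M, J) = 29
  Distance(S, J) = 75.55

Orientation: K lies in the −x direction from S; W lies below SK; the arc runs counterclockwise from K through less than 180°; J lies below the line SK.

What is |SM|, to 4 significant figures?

55.44

Checks: |WM| = 7.200 ✓; ∠(WM, MJ) = 90.00° ✓; |MJ| = 29.00 ✓; |SJ| = 75.55 ✓.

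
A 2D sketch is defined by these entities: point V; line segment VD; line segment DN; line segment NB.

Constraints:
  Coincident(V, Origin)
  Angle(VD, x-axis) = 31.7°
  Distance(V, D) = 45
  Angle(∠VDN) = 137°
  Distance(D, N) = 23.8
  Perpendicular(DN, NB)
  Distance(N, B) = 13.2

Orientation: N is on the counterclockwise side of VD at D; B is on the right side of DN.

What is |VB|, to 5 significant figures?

71.711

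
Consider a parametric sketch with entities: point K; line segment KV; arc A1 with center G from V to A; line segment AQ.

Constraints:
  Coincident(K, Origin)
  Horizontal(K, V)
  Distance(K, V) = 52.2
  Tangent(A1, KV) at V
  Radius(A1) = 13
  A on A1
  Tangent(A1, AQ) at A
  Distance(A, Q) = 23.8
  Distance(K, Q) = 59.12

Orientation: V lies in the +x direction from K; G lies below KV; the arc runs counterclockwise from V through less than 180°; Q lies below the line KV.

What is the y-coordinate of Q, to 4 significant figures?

-38.99

K is at the origin; K and V share the same y with |KV| = 52.2 and V on the +x side, so V = (52.20, 0.000). Since A1 is tangent to KV there, GV ⟂ KV, so G = V + (0, -13) = (52.20, -13.00). Since GA ⟂ AQ (tangency), |GQ| = √(13.0² + 23.8²) = 27.12 regardless of where A sits on A1. So Q lies on both circle(K, 59.12) and circle(G, 27.12); the below-KV intersection is Q = (44.44, -38.99). A is the foot of the tangent from Q: A = (39.49, -15.71).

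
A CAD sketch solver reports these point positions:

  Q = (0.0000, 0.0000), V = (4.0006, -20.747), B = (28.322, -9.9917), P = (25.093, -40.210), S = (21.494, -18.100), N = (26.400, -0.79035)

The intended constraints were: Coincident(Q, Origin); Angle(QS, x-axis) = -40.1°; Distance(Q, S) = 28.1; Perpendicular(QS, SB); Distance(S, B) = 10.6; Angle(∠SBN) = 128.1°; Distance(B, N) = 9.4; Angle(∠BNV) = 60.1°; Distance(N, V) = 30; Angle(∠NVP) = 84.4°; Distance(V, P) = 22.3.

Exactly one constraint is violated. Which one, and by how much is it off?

Distance(V, P) = 22.3 — off by 6.40.

Q = (0.00, 0.00) ✓; QS at -40.10° ✓; |QS| = 28.10 ✓; ∠(QS, SB) = 90.00° ✓; |SB| = 10.60 ✓; ∠SBN = 128.1° ✓; |BN| = 9.400 ✓; ∠BNV = 60.10° ✓; |NV| = 30.00 ✓; ∠NVP = 84.40° ✓; |VP| = 28.70 ✗.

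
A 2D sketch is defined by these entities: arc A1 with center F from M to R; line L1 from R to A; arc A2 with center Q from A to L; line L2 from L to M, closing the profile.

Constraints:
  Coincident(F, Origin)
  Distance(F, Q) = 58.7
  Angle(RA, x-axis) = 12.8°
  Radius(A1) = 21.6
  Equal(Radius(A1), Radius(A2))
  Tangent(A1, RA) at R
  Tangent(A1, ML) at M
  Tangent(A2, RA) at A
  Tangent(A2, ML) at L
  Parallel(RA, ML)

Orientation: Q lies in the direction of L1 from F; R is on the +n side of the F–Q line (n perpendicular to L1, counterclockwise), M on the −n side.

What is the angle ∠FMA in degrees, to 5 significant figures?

53.649°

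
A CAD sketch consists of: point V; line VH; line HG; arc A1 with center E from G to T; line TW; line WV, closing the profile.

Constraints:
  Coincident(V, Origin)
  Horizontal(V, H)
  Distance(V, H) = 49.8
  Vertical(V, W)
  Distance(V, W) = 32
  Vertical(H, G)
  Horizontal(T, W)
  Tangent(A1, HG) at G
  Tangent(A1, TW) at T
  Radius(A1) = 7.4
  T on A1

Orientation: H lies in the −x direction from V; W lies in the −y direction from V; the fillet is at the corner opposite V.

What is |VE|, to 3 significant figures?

49.0

V is at the origin; VH is horizontal with |VH| = 49.8 and H on the −x side, so H = (-49.8, 0.00). VW is vertical with |VW| = 32.0 and W on the −y side, so W = (0.00, -32.0). The virtual corner opposite V is at (-49.8, -32.0). Since A1 is tangent to HG there, EG ⟂ HG and since A1 is tangent to TW there, ET ⟂ TW, with radius 7.4, so the center E sits 7.4 in from both sides at E = (-42.4, -24.6). Then |VE| = |E − V| = 49.0.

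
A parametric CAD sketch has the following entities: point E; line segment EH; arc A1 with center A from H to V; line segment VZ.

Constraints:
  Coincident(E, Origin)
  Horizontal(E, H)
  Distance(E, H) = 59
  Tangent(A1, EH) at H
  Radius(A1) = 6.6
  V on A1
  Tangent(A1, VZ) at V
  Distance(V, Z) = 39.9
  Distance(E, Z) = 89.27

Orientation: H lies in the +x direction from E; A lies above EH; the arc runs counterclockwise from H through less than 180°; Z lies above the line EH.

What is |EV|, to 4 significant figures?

65.35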